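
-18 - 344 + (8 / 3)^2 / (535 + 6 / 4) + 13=-3370165 / 9657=-348.99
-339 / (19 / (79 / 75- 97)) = 813148 / 475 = 1711.89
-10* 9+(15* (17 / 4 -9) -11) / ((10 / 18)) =-4761 / 20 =-238.05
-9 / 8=-1.12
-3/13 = -0.23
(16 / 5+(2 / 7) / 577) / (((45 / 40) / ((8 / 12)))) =1034144 / 545265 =1.90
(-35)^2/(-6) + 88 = -697/6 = -116.17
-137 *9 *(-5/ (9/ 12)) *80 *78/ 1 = 51292800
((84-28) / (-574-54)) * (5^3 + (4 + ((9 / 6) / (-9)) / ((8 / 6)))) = -7217 / 628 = -11.49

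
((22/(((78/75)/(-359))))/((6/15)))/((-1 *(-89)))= -493625/2314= -213.32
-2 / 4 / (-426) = 1 / 852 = 0.00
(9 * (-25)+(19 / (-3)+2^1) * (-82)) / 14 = 391 / 42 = 9.31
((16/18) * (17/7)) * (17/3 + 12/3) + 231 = 47603/189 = 251.87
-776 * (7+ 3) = -7760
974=974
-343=-343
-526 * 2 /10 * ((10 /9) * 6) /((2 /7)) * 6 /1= -14728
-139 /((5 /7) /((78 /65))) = -5838 /25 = -233.52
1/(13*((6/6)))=1/13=0.08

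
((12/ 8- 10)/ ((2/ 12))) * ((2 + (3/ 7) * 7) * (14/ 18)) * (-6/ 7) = 170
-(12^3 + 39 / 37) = -63975 / 37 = -1729.05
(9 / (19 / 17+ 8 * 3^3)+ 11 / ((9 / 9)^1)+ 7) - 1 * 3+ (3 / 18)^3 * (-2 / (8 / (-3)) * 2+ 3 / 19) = 15.05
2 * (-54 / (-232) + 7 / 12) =142 / 87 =1.63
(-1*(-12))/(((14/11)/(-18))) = -1188/7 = -169.71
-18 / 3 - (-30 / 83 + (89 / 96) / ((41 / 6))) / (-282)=-92138309 / 15354336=-6.00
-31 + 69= 38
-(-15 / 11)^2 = -225 / 121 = -1.86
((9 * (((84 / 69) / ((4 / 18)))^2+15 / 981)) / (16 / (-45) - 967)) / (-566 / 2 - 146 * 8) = 701203095 / 3642069477941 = 0.00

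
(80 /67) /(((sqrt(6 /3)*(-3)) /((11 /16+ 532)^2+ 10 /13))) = -4721712185*sqrt(2) /83616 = -79859.23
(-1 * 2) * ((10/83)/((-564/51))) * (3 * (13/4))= 3315/15604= 0.21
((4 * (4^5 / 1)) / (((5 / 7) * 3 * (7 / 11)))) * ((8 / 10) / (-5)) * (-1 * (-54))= -25952.26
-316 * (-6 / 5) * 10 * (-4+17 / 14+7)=111864 / 7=15980.57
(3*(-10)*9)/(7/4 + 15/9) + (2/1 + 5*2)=-2748/41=-67.02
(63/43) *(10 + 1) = 693/43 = 16.12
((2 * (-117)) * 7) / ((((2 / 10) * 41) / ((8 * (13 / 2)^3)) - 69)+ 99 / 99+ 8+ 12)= 17993430 / 527239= 34.13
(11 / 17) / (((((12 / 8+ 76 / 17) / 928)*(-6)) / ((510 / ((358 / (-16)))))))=382.06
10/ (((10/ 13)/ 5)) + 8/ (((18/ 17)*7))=4163/ 63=66.08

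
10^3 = 1000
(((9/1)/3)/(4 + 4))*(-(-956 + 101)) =320.62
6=6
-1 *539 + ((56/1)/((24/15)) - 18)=-522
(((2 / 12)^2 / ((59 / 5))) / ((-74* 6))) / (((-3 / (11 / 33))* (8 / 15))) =25 / 22633344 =0.00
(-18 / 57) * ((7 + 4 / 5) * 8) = -1872 / 95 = -19.71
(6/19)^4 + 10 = 10.01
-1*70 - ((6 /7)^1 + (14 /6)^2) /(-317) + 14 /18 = -153560 /2219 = -69.20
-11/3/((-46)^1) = 11/138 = 0.08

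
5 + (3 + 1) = 9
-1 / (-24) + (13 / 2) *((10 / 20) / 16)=47 / 192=0.24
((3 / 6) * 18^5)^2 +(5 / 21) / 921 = 17264101657533701 / 19341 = 892616806656.00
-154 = -154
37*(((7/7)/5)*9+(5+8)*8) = 3914.60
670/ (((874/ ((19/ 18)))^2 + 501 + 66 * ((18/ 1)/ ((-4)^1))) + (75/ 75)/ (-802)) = 107468/ 110000395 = 0.00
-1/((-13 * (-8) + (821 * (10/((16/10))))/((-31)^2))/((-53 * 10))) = 2037320/420301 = 4.85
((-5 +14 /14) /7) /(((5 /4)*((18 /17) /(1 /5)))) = -136 /1575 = -0.09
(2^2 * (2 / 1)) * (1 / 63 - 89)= -44848 / 63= -711.87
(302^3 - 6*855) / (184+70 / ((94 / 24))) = 647154233 / 4744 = 136415.31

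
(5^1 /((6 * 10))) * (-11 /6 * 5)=-55 /72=-0.76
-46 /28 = -23 /14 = -1.64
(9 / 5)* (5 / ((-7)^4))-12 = -28803 / 2401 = -12.00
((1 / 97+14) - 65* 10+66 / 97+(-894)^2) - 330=77432257 / 97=798270.69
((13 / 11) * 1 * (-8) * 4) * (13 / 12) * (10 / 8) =-1690 / 33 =-51.21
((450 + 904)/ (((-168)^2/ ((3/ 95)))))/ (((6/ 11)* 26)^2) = 81917/ 10875271680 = 0.00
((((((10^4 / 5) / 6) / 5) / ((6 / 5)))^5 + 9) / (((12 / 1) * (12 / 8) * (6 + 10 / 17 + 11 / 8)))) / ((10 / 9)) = 1062500018068994 / 319750335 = 3322905.10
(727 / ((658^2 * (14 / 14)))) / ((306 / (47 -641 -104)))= -253723 / 66243492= -0.00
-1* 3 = -3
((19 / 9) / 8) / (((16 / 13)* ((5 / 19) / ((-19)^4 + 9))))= 61163869 / 576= 106187.27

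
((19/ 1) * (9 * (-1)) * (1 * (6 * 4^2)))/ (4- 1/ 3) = -49248/ 11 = -4477.09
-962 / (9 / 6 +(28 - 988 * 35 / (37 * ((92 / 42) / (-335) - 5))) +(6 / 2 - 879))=2507312548 / 1719738061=1.46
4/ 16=1/ 4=0.25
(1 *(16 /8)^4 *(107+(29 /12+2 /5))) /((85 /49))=1291444 /1275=1012.90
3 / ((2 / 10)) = 15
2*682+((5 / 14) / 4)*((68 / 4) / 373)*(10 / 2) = 28491657 / 20888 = 1364.02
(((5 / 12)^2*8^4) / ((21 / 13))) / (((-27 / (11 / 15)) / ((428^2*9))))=-19711933.78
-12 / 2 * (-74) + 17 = 461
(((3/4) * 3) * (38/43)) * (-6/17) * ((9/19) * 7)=-1701/731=-2.33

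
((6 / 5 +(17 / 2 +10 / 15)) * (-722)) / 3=-112271 / 45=-2494.91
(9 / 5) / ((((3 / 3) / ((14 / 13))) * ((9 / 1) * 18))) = 7 / 585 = 0.01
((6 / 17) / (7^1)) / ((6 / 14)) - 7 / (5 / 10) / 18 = -0.66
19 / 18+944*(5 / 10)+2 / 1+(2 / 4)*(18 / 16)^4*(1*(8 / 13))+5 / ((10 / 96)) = 523.55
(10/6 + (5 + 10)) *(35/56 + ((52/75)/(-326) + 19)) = 1919117/5868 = 327.05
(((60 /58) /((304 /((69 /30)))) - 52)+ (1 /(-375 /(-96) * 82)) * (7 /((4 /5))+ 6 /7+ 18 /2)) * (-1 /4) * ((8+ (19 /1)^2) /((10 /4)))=147828600729 /77140000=1916.37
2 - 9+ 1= -6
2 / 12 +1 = 7 / 6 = 1.17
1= 1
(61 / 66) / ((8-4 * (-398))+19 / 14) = 427 / 739827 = 0.00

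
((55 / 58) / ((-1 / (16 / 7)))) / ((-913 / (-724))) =-28960 / 16849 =-1.72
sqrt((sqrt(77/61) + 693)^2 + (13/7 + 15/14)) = sqrt(16571016 * sqrt(4697) + 350256336150)/854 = 694.13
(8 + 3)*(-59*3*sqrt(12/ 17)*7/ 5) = -2290.13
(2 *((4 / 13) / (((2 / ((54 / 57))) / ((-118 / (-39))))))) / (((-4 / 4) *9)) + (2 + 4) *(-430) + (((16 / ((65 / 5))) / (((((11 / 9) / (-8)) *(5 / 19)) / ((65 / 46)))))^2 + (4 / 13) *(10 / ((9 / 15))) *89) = -155707740268 / 616598697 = -252.53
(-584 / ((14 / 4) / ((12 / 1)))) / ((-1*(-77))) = -14016 / 539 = -26.00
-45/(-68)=45/68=0.66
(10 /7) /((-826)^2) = 5 /2387966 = 0.00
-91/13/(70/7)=-7/10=-0.70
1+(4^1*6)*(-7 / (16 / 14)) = -146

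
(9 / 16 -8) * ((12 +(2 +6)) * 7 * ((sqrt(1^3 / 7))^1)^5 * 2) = -85 * sqrt(7) / 14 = -16.06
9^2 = 81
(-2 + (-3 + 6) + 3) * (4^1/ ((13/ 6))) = 96/ 13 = 7.38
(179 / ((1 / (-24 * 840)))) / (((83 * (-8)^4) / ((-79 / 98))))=8.56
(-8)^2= 64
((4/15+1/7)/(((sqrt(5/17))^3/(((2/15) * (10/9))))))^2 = 145346192/1004653125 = 0.14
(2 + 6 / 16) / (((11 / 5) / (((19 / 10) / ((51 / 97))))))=3.90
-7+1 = -6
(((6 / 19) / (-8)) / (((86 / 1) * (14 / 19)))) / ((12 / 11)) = -11 / 19264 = -0.00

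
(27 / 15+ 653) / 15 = 3274 / 75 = 43.65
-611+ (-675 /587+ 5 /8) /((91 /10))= -611.06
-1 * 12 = -12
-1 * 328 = -328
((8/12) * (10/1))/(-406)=-10/609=-0.02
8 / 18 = 0.44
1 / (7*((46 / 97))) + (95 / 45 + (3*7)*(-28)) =-1697033 / 2898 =-585.59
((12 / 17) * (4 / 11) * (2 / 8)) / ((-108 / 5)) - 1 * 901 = -1516388 / 1683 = -901.00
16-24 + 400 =392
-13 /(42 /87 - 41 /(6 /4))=1131 /2336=0.48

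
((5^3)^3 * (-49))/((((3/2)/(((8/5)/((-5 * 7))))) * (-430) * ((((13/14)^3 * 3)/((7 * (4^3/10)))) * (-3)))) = 107564800000/2550717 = 42170.42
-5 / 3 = -1.67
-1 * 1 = -1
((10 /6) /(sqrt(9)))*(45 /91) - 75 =-6800 /91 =-74.73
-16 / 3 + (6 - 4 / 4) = -0.33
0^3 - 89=-89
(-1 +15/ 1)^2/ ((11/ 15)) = 2940/ 11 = 267.27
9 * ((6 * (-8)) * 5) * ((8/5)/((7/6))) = -20736/7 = -2962.29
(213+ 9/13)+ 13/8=22393/104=215.32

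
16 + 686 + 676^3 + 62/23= 308916480.70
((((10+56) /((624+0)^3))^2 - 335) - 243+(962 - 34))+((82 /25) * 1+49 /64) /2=352.02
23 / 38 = 0.61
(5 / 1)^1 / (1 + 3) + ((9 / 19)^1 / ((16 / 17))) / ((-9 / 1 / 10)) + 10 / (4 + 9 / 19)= 7561 / 2584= 2.93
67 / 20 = 3.35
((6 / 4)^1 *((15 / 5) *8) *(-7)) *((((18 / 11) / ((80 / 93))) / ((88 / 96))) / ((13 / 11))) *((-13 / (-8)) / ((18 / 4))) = -17577 / 110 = -159.79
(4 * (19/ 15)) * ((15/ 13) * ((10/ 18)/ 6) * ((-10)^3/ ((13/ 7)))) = -1330000/ 4563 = -291.47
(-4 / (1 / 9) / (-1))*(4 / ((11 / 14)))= 2016 / 11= 183.27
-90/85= -18/17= -1.06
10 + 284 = 294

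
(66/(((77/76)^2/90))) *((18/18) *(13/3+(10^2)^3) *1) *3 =9357160547520/539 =17360223650.32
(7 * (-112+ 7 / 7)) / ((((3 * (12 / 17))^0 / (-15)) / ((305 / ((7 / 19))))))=9648675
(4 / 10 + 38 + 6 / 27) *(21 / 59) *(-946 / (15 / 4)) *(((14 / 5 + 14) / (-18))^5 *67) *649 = 18247635872553472 / 170859375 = 106799149.14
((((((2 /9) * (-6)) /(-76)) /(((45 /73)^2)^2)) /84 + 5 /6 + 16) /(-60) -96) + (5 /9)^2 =-113057586621991 /1178027550000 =-95.97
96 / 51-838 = -14214 / 17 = -836.12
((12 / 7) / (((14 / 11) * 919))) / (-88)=-3 / 180124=-0.00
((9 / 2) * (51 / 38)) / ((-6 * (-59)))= 153 / 8968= 0.02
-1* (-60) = 60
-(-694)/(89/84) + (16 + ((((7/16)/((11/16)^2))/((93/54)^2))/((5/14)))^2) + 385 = 1056.77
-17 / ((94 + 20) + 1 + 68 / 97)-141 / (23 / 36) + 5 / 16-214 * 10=-9749140315 / 4130064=-2360.53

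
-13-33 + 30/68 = -45.56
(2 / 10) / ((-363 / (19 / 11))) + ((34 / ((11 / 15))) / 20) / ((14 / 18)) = 832819 / 279510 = 2.98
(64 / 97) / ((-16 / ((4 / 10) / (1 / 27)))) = -216 / 485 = -0.45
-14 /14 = -1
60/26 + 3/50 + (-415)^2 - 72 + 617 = 112302039/650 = 172772.37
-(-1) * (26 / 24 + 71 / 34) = 3.17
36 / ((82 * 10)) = 9 / 205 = 0.04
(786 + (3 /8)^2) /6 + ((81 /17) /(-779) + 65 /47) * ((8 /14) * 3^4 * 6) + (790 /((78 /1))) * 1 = 11386626690287 /21749879424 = 523.53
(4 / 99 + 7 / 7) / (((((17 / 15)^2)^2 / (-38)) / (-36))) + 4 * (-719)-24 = -1871734900 / 918731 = -2037.30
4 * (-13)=-52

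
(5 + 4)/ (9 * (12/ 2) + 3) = 3/ 19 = 0.16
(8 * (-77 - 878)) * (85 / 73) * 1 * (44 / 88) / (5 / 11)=-714340 / 73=-9785.48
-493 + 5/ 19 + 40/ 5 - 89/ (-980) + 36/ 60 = -9012937/ 18620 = -484.05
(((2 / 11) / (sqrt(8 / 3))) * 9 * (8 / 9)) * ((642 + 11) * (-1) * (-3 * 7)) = 54852 * sqrt(6) / 11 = 12214.49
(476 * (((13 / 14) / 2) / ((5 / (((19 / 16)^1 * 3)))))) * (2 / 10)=12597 / 400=31.49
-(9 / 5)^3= -729 / 125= -5.83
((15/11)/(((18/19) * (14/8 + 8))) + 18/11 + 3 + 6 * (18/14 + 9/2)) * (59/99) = 20994560/891891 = 23.54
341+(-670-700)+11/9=-9250/9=-1027.78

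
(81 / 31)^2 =6561 / 961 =6.83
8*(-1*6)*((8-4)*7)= -1344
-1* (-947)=947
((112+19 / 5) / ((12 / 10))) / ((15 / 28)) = 2702 / 15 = 180.13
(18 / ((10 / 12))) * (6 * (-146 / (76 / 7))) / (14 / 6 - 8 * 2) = 496692 / 3895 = 127.52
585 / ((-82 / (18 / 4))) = -5265 / 164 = -32.10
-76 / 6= -38 / 3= -12.67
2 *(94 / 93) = 188 / 93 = 2.02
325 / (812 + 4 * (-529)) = -325 / 1304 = -0.25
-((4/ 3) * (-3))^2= -16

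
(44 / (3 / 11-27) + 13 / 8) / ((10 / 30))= -25 / 392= -0.06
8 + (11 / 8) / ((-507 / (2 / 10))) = 162229 / 20280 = 8.00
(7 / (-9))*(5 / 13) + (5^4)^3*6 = 171386718715 / 117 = 1464843749.70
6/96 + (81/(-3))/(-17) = 449/272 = 1.65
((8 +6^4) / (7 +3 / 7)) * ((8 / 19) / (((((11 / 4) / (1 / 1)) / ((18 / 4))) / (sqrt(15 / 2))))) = 164304 * sqrt(30) / 2717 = 331.22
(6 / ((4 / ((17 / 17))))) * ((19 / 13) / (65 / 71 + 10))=4047 / 20150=0.20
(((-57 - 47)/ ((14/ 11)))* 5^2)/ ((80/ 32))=-5720/ 7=-817.14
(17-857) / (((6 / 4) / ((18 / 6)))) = -1680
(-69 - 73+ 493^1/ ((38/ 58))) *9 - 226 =100097/ 19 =5268.26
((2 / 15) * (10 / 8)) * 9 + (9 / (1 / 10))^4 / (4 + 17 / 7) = 20412003 / 2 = 10206001.50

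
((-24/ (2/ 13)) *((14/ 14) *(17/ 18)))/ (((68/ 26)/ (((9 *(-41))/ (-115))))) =-20787/ 115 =-180.76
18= 18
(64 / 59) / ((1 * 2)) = 32 / 59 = 0.54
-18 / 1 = -18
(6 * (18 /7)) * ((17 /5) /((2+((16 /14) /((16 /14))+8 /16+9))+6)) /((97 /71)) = 260712 /125615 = 2.08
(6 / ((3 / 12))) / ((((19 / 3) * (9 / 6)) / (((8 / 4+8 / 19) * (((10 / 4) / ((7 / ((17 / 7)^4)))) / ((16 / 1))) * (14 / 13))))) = 57629490 / 11267893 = 5.11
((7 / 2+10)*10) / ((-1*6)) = -22.50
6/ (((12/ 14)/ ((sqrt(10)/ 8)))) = 7*sqrt(10)/ 8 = 2.77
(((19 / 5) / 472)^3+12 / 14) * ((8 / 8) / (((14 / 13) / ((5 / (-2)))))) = -1025252592169 / 515254835200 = -1.99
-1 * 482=-482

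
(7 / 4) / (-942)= -0.00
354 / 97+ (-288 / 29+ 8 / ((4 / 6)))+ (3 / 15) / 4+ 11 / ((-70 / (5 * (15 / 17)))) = 33977977 / 6694940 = 5.08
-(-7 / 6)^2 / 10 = -0.14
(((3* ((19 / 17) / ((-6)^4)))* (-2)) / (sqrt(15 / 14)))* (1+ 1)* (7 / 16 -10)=19* sqrt(210) / 2880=0.10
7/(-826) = -1/118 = -0.01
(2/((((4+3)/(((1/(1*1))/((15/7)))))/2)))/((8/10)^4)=125/192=0.65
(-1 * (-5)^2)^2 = 625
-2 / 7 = -0.29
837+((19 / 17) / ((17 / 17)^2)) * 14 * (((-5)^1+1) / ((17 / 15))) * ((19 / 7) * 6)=-18027 / 289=-62.38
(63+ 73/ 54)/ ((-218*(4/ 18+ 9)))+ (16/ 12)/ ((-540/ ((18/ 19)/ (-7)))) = -6860249/ 216585180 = -0.03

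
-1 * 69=-69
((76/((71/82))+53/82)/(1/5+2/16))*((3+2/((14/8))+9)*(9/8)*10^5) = 1170999000000/2911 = 402266918.58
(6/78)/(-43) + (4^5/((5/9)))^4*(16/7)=64521083944314072809/2445625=26382247459980.20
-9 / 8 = -1.12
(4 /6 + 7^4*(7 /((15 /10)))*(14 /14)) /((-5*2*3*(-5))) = 16808 /225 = 74.70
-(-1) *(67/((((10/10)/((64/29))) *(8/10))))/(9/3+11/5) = 35.54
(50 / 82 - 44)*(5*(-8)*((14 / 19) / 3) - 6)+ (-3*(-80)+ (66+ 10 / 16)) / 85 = 8917887 / 12920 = 690.24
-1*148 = -148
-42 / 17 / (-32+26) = 7 / 17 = 0.41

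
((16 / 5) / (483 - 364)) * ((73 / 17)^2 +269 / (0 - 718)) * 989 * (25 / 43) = 3448602520 / 12346369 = 279.32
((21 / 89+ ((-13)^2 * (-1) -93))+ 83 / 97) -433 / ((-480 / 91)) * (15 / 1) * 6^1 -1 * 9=983216393 / 138128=7118.15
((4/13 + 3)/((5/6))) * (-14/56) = -129/130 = -0.99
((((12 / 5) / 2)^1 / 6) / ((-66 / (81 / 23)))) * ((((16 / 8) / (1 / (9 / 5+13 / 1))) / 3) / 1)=-666 / 6325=-0.11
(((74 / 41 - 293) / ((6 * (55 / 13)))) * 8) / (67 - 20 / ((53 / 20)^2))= -1743905852 / 1219073295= -1.43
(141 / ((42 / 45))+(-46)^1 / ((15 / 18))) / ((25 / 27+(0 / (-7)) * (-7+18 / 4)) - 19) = -181197 / 34160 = -5.30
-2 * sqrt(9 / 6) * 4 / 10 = -2 * sqrt(6) / 5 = -0.98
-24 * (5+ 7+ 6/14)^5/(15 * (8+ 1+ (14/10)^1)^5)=-3115130754375/798761145728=-3.90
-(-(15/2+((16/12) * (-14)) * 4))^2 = -162409/36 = -4511.36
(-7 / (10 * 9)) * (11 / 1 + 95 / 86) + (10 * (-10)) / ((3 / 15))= -1292429 / 2580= -500.94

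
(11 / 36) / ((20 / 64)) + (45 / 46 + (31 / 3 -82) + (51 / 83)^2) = -988705519 / 14260230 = -69.33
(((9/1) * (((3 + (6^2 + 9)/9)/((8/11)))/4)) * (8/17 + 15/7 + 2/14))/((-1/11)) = -89298/119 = -750.40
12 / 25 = 0.48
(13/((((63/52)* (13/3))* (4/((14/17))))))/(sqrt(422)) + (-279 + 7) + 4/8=-543/2 + 13* sqrt(422)/10761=-271.48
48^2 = 2304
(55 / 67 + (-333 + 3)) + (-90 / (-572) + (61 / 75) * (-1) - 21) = -504202657 / 1437150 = -350.84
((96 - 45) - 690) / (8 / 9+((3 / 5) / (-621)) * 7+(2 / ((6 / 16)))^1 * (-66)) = 661365 / 363407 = 1.82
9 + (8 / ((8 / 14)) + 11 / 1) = 34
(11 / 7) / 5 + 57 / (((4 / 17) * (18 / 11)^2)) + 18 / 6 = 93.78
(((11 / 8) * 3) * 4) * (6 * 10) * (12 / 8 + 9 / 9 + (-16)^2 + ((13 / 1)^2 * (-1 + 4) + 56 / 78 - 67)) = 8998935 / 13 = 692225.77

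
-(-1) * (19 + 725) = 744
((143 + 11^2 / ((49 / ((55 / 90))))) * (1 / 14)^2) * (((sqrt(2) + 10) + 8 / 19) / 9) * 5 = 637285 * sqrt(2) / 1555848 + 7010135 / 1642284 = 4.85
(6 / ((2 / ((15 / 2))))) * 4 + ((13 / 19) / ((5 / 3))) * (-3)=88.77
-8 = -8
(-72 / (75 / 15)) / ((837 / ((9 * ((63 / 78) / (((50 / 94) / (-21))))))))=248724 / 50375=4.94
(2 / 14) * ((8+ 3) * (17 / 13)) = 187 / 91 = 2.05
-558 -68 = -626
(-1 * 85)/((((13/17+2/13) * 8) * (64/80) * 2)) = -93925/12992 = -7.23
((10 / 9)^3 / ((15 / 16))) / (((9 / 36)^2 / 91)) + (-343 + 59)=4038092 / 2187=1846.41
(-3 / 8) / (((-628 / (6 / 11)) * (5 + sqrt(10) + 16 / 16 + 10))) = 3 / 141614 - 3 * sqrt(10) / 2265824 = 0.00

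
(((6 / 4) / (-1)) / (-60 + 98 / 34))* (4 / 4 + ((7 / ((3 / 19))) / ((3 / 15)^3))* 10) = 1455.36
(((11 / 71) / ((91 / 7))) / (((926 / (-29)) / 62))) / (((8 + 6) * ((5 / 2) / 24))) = -237336 / 14957215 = -0.02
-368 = -368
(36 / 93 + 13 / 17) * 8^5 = 19890176 / 527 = 37742.27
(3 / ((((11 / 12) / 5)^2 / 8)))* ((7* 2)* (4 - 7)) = -3628800 / 121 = -29990.08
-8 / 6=-4 / 3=-1.33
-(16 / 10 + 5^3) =-633 / 5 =-126.60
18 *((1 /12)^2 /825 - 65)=-7721999 /6600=-1170.00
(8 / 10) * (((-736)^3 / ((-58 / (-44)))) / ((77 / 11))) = -35084566528 / 1015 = -34566075.40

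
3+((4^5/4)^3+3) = 16777222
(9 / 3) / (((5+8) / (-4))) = -0.92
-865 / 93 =-9.30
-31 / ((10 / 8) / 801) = -99324 / 5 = -19864.80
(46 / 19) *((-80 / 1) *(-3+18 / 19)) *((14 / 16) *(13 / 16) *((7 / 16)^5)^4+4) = 2776080570663481871837160100455 / 1745688883523524528275718144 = 1590.25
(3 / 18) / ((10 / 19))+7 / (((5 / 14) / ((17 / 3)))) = 6683 / 60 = 111.38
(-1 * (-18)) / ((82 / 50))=450 / 41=10.98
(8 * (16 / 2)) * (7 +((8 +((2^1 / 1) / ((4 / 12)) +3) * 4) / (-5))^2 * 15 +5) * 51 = 19153152 / 5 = 3830630.40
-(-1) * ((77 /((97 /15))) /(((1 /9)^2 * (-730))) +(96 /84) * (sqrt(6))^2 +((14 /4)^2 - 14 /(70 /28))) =12080401 /991340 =12.19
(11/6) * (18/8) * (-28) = -231/2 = -115.50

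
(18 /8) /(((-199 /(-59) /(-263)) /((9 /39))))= -418959 /10348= -40.49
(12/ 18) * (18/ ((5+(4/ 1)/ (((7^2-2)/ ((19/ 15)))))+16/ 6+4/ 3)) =8460/ 6421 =1.32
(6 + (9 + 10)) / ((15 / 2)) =10 / 3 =3.33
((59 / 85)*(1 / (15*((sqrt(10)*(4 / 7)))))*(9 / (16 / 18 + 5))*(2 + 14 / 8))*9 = 301077*sqrt(10) / 720800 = 1.32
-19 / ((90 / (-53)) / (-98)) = -49343 / 45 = -1096.51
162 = 162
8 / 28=2 / 7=0.29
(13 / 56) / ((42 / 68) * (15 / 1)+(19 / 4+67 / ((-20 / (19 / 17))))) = 1105 / 48888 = 0.02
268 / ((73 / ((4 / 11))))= 1072 / 803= 1.33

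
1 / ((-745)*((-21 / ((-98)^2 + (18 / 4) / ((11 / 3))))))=42263 / 68838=0.61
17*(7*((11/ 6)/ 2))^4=597601697/ 20736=28819.53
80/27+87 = 2429/27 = 89.96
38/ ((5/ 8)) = 304/ 5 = 60.80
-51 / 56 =-0.91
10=10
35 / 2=17.50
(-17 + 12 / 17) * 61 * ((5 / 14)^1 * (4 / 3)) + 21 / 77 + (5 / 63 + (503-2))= 330419 / 11781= 28.05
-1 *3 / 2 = -3 / 2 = -1.50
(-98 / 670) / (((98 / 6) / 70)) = -42 / 67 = -0.63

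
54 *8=432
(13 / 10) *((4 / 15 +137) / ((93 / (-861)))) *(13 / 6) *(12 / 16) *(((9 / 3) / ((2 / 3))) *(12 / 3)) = -299603031 / 6200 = -48323.07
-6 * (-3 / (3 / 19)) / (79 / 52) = 5928 / 79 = 75.04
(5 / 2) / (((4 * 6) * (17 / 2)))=5 / 408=0.01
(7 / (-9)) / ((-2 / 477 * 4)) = 371 / 8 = 46.38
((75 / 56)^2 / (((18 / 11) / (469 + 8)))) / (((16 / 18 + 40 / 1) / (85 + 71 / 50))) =5101264575 / 4616192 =1105.08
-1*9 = -9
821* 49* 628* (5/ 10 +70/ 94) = 1477933002/ 47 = 31445383.02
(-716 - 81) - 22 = -819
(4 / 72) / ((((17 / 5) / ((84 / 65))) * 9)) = 14 / 5967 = 0.00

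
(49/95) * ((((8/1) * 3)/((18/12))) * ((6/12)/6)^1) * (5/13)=196/741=0.26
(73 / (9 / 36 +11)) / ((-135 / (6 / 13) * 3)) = -584 / 78975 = -0.01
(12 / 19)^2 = 144 / 361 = 0.40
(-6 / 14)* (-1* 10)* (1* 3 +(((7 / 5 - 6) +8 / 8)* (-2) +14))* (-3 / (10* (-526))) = 1089 / 18410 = 0.06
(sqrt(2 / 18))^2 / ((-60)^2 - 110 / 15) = 1 / 32334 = 0.00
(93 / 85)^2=8649 / 7225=1.20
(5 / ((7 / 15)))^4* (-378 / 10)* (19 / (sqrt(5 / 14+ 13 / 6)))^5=-3807582548203125* sqrt(1113) / 1042139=-121890893602.74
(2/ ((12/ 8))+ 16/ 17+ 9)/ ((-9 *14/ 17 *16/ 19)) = -10925/ 6048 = -1.81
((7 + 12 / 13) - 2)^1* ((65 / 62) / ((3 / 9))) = 18.63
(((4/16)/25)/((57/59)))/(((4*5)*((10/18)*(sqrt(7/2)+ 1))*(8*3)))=-59/3800000+ 59*sqrt(14)/7600000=0.00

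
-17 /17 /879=-1 /879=-0.00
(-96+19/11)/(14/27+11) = -27999/3421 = -8.18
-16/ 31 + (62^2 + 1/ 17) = 2025547/ 527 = 3843.54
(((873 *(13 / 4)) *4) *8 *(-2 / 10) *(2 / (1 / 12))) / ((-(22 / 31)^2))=523506672 / 605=865300.28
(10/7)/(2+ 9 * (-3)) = -2/35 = -0.06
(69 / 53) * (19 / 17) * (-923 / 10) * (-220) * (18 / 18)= 26621166 / 901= 29546.24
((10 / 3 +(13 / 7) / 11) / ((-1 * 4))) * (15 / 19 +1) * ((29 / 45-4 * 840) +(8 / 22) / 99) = 251565351263 / 47796210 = 5263.29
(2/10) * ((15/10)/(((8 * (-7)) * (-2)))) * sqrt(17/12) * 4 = sqrt(51)/560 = 0.01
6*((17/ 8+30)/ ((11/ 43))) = 33153/ 44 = 753.48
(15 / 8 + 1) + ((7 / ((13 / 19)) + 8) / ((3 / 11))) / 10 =4971 / 520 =9.56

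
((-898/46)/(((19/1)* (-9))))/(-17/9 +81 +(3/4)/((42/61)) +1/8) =6286/4422877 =0.00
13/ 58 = 0.22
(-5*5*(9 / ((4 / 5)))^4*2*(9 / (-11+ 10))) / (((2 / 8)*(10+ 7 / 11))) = 1127671875 / 416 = 2710749.70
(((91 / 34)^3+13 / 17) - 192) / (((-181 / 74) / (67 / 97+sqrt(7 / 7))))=10259078097 / 86257541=118.94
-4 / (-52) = 1 / 13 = 0.08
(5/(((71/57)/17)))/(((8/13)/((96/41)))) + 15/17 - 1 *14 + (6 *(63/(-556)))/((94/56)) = 79570265869/323298571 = 246.12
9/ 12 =3/ 4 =0.75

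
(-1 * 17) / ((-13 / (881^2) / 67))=884047379 / 13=68003644.54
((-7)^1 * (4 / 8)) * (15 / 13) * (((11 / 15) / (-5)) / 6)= 77 / 780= 0.10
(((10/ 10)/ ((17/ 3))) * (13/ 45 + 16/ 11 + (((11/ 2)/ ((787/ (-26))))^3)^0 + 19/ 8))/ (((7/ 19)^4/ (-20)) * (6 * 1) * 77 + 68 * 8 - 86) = 2641476349/ 1338132091956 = 0.00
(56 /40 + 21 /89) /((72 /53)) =4823 /4005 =1.20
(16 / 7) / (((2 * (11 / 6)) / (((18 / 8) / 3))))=36 / 77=0.47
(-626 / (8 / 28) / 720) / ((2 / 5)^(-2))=-2191 / 4500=-0.49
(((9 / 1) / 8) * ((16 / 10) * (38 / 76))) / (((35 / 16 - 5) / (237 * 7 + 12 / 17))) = -45144 / 85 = -531.11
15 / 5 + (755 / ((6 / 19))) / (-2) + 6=-14237 / 12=-1186.42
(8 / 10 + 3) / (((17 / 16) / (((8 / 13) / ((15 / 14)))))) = 34048 / 16575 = 2.05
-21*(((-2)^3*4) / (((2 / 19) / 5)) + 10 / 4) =63735 / 2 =31867.50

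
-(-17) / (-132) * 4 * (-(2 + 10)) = 68 / 11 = 6.18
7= 7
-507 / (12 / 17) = -2873 / 4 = -718.25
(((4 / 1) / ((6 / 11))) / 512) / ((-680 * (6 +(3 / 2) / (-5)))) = -11 / 2976768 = -0.00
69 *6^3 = 14904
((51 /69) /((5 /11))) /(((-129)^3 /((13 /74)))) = -2431 /18268323390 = -0.00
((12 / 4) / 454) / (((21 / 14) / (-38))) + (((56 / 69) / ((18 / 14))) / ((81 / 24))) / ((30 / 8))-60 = -60.12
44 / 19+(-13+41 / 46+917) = 792899 / 874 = 907.21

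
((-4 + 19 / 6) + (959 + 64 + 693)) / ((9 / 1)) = 10291 / 54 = 190.57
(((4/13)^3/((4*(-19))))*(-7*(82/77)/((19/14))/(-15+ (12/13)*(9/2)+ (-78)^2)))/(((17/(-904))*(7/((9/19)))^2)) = -64046592/758712318661297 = -0.00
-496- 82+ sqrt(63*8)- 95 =-673+ 6*sqrt(14) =-650.55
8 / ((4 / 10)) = 20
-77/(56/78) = -429/4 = -107.25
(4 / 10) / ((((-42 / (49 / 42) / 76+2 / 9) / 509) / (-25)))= 20241.63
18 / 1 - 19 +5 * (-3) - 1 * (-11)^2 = -137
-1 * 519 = -519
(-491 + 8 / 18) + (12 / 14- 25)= -32426 / 63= -514.70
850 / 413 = 2.06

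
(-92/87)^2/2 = 4232/7569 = 0.56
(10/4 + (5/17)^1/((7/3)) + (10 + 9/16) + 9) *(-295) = -6545.62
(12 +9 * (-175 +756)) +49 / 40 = 209689 / 40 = 5242.22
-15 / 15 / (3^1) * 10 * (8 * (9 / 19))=-240 / 19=-12.63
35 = 35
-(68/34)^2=-4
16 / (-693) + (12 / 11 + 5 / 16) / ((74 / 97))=1490473 / 820512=1.82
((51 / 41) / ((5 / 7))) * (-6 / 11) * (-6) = 12852 / 2255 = 5.70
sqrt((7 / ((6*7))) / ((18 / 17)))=sqrt(51) / 18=0.40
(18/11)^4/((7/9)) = 944784/102487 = 9.22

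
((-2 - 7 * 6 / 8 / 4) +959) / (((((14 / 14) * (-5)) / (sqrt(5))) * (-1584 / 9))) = 15291 * sqrt(5) / 14080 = 2.43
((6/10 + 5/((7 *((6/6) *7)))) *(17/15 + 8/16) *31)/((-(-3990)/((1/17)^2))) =1333/43241625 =0.00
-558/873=-62/97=-0.64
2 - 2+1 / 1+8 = 9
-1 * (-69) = 69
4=4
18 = 18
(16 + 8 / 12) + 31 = 143 / 3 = 47.67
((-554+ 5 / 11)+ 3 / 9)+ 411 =-4693 / 33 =-142.21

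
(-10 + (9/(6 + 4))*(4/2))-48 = -281/5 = -56.20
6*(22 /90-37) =-3308 /15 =-220.53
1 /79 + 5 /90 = 97 /1422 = 0.07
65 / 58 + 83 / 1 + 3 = 5053 / 58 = 87.12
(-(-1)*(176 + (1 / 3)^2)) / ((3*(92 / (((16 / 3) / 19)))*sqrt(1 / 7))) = 6340*sqrt(7) / 35397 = 0.47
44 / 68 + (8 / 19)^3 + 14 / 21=485665 / 349809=1.39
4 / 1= 4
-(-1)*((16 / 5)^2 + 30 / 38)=5239 / 475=11.03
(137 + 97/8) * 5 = 5965/8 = 745.62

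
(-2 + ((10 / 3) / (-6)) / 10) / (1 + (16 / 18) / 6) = -111 / 62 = -1.79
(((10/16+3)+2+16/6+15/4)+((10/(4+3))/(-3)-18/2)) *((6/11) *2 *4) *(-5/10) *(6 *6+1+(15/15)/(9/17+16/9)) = -5695234/27181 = -209.53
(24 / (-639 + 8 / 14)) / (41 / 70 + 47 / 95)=-74480 / 2140651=-0.03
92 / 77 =1.19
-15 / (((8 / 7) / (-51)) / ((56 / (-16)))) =-37485 / 16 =-2342.81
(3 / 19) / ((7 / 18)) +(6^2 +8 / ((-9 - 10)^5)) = 631014226 / 17332693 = 36.41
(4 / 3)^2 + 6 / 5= 134 / 45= 2.98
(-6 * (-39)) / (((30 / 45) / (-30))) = -10530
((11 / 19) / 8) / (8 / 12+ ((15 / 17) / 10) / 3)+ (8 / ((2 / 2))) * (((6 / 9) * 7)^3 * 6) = 236911033 / 48564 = 4878.33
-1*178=-178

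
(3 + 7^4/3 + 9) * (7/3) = 17059/9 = 1895.44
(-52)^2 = 2704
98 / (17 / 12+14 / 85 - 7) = -99960 / 5527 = -18.09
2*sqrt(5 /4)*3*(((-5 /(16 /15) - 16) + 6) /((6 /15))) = -3525*sqrt(5) /32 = -246.32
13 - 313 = -300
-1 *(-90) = 90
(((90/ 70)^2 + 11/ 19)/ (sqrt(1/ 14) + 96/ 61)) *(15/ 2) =182531520/ 16665299 - 57991785 *sqrt(14)/ 116657093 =9.09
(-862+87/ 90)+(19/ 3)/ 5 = -25793/ 30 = -859.77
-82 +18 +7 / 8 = -505 / 8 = -63.12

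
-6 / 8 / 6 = -1 / 8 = -0.12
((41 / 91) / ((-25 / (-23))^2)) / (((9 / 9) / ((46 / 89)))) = 997694 / 5061875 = 0.20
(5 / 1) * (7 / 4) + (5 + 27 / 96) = 449 / 32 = 14.03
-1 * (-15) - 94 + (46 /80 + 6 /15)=-3121 /40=-78.02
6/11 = 0.55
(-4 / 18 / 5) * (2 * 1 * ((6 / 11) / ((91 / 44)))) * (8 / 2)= -128 / 1365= -0.09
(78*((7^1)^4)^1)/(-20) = -93639/10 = -9363.90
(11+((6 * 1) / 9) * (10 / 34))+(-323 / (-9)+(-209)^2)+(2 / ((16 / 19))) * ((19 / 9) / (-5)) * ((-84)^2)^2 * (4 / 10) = -76218653483 / 3825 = -19926445.36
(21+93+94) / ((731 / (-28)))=-5824 / 731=-7.97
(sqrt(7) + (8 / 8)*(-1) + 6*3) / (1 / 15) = 15*sqrt(7) + 255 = 294.69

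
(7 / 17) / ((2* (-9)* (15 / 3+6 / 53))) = -371 / 82926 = -0.00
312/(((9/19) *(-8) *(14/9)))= -741/14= -52.93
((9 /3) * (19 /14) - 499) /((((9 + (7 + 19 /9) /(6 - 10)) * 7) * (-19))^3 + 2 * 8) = 20204964 /29174879041315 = 0.00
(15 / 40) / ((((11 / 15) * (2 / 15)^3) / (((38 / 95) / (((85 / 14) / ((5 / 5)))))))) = 42525 / 2992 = 14.21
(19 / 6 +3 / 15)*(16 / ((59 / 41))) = 33128 / 885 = 37.43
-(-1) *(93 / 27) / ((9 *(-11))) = -31 / 891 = -0.03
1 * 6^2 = 36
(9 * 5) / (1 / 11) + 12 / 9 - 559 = -188 / 3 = -62.67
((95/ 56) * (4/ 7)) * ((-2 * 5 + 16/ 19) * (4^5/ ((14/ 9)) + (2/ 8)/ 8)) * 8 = -64146405/ 1372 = -46753.94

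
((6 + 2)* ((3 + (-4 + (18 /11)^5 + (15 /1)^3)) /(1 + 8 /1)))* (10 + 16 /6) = 165763795168 /4348377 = 38120.84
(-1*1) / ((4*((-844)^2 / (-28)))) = 7 / 712336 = 0.00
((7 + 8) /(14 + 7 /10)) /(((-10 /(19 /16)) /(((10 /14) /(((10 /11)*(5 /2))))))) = -209 /5488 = -0.04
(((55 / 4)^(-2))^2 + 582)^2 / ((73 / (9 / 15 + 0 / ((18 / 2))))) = 85088091314411904108 / 30562887330078125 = 2784.03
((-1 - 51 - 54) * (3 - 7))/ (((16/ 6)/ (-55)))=-8745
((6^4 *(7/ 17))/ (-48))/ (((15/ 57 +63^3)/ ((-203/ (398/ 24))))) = 4373838/ 8036143967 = 0.00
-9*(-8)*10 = 720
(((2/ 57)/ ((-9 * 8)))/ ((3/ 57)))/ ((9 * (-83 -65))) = 0.00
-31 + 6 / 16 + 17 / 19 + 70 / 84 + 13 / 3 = -11201 / 456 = -24.56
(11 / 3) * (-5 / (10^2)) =-11 / 60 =-0.18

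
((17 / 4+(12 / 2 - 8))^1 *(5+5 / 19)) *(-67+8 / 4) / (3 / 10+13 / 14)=-511875 / 817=-626.53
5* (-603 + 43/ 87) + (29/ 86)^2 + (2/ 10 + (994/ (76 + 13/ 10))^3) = -1316515545614180221/ 1486019954367420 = -885.93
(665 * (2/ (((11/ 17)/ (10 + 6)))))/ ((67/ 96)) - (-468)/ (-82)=1423714902/ 30217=47116.36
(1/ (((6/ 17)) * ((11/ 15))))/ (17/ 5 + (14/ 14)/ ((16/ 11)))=0.95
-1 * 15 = -15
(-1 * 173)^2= 29929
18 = 18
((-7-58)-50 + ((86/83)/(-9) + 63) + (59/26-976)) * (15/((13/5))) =-498099475/84162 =-5918.34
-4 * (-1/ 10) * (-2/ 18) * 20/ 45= -8/ 405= -0.02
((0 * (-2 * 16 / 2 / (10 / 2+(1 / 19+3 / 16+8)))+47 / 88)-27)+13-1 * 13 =-2329 / 88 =-26.47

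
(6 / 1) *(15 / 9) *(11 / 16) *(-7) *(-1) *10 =1925 / 4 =481.25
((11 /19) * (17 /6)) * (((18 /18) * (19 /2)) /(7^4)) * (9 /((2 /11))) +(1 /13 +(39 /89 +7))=174153407 /22223656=7.84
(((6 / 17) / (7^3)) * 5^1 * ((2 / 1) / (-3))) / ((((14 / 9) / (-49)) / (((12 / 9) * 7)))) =120 / 119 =1.01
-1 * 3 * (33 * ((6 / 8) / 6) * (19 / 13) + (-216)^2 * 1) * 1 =-14558553 / 104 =-139986.09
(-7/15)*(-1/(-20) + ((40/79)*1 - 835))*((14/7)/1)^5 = 73831576/5925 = 12461.03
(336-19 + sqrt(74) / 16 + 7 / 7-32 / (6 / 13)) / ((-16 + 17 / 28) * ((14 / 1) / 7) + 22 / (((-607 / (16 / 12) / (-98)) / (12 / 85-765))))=-538858180 / 7916121903-361165 * sqrt(74) / 21109658408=-0.07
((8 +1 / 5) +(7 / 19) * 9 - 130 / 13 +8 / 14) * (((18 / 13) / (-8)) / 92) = -3123 / 795340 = -0.00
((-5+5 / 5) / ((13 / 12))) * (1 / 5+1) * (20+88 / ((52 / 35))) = -59328 / 169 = -351.05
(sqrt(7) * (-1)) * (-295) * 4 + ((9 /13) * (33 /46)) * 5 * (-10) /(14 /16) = -59400 /2093 + 1180 * sqrt(7) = 3093.61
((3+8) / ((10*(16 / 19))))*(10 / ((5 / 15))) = 627 / 16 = 39.19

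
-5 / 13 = -0.38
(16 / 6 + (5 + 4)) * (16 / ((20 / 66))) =616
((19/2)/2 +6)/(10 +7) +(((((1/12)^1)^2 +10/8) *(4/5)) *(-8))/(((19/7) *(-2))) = 2.11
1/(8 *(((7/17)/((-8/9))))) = -17/63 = -0.27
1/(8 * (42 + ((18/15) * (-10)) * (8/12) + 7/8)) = 0.00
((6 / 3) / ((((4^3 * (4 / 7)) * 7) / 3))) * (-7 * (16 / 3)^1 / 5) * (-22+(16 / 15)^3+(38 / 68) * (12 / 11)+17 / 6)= 153242047 / 50490000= 3.04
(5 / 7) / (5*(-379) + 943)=-0.00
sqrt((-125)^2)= 125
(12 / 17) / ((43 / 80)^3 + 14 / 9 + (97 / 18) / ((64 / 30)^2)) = 0.24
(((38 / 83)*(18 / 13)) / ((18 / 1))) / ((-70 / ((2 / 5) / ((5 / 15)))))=-114 / 188825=-0.00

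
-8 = -8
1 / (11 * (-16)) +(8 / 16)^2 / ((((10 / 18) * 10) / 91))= 17993 / 4400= 4.09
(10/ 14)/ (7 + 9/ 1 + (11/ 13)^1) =65/ 1533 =0.04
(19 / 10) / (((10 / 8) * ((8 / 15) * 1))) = 2.85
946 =946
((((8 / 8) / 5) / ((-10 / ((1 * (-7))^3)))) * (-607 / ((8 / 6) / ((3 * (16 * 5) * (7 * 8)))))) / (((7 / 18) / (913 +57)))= -104693456448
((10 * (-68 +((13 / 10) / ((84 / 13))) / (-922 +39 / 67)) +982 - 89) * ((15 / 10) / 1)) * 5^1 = 1104551297 / 691432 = 1597.48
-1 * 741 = -741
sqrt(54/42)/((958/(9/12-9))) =-99 * sqrt(7)/26824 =-0.01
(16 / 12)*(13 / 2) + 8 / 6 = 10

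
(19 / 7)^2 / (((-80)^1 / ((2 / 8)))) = -361 / 15680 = -0.02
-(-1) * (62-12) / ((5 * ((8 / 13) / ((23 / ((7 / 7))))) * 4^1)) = 1495 / 16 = 93.44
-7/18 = -0.39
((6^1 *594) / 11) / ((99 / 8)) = 288 / 11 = 26.18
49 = 49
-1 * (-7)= 7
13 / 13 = 1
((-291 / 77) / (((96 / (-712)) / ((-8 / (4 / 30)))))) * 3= -388485 / 77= -5045.26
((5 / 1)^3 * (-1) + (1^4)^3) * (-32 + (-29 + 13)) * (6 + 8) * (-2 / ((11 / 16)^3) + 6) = -17165568 / 1331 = -12896.75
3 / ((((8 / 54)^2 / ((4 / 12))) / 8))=729 / 2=364.50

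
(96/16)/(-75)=-0.08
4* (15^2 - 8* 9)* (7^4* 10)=14694120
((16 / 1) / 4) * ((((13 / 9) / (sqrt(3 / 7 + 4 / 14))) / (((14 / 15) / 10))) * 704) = 183040 * sqrt(35) / 21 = 51565.68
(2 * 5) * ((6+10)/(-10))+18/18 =-15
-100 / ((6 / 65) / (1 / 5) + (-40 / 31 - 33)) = 2.96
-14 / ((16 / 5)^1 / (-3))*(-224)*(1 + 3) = -11760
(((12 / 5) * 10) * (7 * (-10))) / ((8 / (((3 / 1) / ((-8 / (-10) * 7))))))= -225 / 2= -112.50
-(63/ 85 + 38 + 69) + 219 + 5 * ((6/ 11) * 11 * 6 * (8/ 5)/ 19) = 204163/ 1615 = 126.42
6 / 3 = 2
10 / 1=10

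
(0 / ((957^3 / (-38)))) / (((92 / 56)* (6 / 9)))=0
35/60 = 7/12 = 0.58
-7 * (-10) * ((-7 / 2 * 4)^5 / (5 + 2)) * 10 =-53782400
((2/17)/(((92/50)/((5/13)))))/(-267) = -125/1357161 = -0.00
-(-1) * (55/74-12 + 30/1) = 1387/74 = 18.74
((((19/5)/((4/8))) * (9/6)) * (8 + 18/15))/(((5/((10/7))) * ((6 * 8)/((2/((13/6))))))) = 0.58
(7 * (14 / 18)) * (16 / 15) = 784 / 135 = 5.81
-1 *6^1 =-6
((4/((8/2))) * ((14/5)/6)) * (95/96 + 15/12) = 301/288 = 1.05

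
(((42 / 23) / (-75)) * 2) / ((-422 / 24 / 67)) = 22512 / 121325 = 0.19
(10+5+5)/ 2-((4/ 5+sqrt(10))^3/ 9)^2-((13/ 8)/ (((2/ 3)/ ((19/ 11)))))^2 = -1281394478321/ 39204000000-1826144 * sqrt(10)/ 253125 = -55.50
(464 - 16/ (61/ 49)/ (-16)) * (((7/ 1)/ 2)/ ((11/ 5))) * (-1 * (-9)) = 8931195/ 1342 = 6655.14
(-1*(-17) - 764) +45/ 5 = -738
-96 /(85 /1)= -96 /85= -1.13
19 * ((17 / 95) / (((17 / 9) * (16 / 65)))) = 117 / 16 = 7.31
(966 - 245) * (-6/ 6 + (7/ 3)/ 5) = -5768/ 15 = -384.53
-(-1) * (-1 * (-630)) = 630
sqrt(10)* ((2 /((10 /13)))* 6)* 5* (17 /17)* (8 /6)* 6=624* sqrt(10)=1973.26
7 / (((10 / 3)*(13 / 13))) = 21 / 10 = 2.10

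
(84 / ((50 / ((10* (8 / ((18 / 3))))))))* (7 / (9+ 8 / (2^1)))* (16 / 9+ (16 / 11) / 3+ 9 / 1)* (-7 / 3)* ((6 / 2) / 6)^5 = -76489 / 7722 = -9.91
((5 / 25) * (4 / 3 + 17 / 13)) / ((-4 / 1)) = -0.13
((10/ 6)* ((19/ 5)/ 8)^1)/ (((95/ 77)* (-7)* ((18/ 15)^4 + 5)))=-1375/ 106104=-0.01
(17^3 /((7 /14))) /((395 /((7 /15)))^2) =481474 /35105625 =0.01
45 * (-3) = -135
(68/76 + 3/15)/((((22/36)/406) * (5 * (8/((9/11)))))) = 855036/57475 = 14.88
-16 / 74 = -0.22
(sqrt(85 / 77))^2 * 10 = 850 / 77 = 11.04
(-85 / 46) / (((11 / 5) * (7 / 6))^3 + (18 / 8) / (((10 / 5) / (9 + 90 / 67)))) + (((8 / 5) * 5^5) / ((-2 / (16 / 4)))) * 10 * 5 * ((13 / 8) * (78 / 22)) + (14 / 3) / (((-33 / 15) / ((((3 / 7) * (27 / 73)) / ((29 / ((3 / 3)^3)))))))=-3621428646701695980 / 1257142849963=-2880681.89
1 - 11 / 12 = 0.08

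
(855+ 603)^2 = 2125764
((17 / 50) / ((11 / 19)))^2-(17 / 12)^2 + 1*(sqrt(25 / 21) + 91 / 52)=957719 / 10890000 + 5*sqrt(21) / 21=1.18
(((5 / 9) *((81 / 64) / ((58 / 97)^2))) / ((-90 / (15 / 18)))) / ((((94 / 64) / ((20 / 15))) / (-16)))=94090 / 355743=0.26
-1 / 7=-0.14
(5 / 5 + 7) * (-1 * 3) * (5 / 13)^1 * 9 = -1080 / 13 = -83.08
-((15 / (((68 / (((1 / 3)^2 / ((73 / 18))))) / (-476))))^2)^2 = -1944810000 / 28398241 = -68.48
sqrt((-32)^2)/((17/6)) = 192/17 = 11.29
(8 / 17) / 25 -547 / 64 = -231963 / 27200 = -8.53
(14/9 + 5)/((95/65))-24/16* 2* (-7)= 4358/171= 25.49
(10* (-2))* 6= -120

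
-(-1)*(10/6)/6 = 5/18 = 0.28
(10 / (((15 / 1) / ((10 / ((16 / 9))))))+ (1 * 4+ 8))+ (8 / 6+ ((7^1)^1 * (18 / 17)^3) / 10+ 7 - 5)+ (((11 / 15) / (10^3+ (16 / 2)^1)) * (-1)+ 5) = 370138333 / 14856912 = 24.91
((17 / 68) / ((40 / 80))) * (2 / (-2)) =-1 / 2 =-0.50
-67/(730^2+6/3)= -67/532902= -0.00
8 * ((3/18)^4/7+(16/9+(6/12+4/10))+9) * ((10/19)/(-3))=-529709/32319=-16.39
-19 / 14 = -1.36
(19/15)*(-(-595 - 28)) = 11837/15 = 789.13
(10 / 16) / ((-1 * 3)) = -5 / 24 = -0.21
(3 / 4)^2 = 9 / 16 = 0.56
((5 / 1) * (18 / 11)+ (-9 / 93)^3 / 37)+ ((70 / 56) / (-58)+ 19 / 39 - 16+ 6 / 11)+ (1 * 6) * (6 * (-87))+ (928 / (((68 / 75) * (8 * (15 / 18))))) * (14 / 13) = -5545545049488299 / 1865009309592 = -2973.47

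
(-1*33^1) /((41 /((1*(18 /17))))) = -594 /697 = -0.85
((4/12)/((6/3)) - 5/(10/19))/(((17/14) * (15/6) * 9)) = -784/2295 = -0.34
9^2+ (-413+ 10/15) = -994/3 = -331.33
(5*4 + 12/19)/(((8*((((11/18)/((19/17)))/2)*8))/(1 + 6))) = 3087/374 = 8.25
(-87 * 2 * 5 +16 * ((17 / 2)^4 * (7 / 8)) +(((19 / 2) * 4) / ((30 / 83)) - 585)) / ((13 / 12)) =8607721 / 130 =66213.24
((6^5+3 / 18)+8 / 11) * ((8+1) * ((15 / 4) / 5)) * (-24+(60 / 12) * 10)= 60053175 / 44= 1364844.89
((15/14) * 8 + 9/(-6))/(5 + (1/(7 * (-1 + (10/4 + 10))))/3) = 6831/4834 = 1.41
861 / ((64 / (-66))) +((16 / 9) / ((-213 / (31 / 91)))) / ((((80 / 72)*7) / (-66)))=-6424999163 / 7236320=-887.88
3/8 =0.38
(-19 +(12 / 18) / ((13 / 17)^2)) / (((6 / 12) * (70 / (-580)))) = 1050380 / 3549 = 295.97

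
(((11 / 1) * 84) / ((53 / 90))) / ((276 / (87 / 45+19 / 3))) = 57288 / 1219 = 47.00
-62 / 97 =-0.64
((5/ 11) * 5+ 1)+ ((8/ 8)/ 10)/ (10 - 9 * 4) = 9349/ 2860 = 3.27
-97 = -97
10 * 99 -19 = 971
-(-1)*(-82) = -82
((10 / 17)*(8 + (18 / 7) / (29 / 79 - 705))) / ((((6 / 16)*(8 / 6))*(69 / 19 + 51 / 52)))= 2368064240 / 1161027903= 2.04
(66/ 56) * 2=33/ 14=2.36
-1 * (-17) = 17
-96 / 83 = -1.16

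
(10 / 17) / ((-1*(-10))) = 1 / 17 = 0.06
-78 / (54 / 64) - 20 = -1012 / 9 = -112.44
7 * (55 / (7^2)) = 55 / 7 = 7.86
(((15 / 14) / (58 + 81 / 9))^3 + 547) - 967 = -346623338865 / 825293672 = -420.00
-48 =-48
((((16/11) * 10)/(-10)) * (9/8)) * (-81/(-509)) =-1458/5599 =-0.26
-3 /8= -0.38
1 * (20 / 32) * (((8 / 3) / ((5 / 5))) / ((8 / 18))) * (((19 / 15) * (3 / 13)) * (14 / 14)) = 57 / 52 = 1.10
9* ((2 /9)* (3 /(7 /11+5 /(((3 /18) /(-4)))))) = -66 /1313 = -0.05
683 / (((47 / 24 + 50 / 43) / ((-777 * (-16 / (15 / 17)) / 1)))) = 49655695488 / 16105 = 3083247.16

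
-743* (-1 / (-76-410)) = -743 / 486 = -1.53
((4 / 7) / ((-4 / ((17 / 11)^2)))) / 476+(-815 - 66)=-20893813 / 23716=-881.00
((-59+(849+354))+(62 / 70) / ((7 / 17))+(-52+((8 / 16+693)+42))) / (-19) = -896529 / 9310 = -96.30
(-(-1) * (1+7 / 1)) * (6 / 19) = 48 / 19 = 2.53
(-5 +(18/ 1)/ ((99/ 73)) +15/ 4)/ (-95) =-529/ 4180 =-0.13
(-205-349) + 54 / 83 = -45928 / 83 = -553.35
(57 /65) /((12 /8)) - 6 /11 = 28 /715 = 0.04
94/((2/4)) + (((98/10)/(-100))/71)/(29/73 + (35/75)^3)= 6562527709/34907576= 188.00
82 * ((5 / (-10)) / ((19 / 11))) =-451 / 19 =-23.74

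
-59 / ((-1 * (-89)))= -59 / 89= -0.66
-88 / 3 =-29.33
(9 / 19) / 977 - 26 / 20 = -241229 / 185630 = -1.30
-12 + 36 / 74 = -426 / 37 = -11.51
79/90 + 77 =7009/90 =77.88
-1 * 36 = -36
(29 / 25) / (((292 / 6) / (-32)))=-1392 / 1825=-0.76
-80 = -80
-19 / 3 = -6.33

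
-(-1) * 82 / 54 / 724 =41 / 19548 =0.00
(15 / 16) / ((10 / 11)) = 33 / 32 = 1.03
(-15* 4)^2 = 3600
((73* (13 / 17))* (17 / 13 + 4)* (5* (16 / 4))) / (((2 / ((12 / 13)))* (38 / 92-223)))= -9268080 / 754273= -12.29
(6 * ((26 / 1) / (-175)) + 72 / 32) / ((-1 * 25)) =-951 / 17500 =-0.05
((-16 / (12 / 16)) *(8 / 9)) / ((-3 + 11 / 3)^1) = -28.44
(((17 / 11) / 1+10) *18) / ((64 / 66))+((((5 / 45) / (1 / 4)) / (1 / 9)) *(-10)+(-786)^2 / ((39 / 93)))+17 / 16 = 1473381.22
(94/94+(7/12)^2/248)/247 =0.00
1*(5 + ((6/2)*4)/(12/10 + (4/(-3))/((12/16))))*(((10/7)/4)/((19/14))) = -1025/247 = -4.15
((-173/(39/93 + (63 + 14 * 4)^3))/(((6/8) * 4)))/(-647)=5363/101397727422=0.00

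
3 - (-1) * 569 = 572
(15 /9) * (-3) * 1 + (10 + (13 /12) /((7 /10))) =275 /42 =6.55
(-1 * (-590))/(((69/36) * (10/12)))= 8496/23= 369.39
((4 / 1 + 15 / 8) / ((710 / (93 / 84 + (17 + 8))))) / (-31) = -34357 / 4930240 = -0.01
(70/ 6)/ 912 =0.01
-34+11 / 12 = -397 / 12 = -33.08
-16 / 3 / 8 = -2 / 3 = -0.67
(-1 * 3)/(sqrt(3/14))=-sqrt(42)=-6.48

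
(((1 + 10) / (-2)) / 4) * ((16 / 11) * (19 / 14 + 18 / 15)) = -179 / 35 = -5.11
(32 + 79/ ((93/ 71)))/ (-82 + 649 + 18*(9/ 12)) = 17170/ 107973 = 0.16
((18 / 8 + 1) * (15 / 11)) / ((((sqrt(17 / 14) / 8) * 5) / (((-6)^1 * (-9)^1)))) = 4212 * sqrt(238) / 187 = 347.48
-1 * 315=-315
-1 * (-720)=720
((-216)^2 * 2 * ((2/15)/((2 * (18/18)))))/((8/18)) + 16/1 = 70064/5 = 14012.80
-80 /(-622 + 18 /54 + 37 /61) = 7320 /56827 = 0.13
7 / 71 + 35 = 2492 / 71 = 35.10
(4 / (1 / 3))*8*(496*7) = 333312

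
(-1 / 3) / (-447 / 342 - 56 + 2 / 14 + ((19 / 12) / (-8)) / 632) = 0.01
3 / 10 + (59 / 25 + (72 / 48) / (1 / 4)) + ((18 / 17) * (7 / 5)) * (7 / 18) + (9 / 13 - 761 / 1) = -8299337 / 11050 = -751.07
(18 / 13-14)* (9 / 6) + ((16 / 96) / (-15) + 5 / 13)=-18.55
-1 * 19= -19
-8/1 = -8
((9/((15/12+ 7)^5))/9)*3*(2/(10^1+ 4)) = 1024/91315917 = 0.00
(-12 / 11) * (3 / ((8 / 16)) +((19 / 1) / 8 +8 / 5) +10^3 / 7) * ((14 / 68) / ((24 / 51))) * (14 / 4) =-898653 / 3520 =-255.30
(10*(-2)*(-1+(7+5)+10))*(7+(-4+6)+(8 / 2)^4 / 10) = -14532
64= 64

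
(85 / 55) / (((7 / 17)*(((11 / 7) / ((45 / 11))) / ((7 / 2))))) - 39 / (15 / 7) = 212933 / 13310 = 16.00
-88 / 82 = -44 / 41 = -1.07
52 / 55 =0.95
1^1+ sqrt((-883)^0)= 2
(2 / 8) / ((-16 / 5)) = -5 / 64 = -0.08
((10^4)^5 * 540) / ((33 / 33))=54000000000000000000000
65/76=0.86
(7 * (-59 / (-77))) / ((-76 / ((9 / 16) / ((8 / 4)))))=-531 / 26752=-0.02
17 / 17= 1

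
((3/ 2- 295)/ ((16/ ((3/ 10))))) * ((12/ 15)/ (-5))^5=28176/ 48828125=0.00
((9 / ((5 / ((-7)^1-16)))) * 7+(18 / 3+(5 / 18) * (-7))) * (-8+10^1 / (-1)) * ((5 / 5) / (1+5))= 25717 / 30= 857.23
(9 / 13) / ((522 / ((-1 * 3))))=-3 / 754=-0.00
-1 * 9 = -9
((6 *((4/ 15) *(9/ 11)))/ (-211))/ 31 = -72/ 359755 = -0.00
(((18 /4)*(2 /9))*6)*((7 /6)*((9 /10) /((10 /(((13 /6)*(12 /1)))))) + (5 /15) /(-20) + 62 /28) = 5174 /175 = 29.57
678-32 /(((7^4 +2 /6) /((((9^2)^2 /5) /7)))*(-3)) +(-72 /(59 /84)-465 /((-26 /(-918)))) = -765914604909 /48347845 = -15841.75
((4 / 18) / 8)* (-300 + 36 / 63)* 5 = -2620 / 63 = -41.59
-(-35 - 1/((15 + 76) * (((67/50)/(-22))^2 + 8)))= 30846307465/881288499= 35.00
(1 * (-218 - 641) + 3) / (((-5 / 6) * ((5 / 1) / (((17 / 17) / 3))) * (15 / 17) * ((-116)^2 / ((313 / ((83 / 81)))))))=15372369 / 8725375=1.76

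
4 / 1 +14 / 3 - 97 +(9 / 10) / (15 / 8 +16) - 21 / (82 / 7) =-15843409 / 175890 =-90.08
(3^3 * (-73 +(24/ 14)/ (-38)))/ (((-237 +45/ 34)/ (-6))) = -17836740/ 355243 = -50.21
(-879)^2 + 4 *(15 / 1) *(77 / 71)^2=3895239021 / 5041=772711.57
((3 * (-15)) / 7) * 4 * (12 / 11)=-28.05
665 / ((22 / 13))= 8645 / 22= 392.95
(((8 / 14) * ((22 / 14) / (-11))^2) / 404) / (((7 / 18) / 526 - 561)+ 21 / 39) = -123084 / 2389804293751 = -0.00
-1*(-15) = 15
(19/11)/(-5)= -19/55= -0.35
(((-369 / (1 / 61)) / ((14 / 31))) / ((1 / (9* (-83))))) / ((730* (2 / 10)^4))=65155114125 / 2044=31876278.93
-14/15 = -0.93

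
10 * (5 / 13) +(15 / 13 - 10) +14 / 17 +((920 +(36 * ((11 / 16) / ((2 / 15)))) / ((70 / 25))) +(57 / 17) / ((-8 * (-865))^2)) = 5596582334099 / 5698481600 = 982.12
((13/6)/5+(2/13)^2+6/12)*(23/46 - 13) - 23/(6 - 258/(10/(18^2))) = -28139165/2352818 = -11.96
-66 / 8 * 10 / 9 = -55 / 6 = -9.17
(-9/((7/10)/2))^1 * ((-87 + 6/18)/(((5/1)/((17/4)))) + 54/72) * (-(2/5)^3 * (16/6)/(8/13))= -520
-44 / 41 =-1.07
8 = 8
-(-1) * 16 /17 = 16 /17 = 0.94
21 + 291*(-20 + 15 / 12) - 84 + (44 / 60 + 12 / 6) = -330991 / 60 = -5516.52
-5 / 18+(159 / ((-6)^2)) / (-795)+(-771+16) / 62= -23177 / 1860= -12.46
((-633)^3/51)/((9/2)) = -1105168.35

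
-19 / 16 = -1.19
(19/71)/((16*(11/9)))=171/12496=0.01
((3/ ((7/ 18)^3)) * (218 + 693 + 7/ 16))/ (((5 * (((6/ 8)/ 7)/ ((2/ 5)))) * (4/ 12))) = 127572084/ 1225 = 104140.48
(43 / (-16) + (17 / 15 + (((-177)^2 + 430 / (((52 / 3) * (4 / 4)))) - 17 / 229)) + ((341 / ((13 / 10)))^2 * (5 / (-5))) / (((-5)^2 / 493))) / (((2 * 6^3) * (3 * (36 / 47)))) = -578638547100791 / 433352125440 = -1335.26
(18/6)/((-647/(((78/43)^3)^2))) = -0.17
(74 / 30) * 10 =24.67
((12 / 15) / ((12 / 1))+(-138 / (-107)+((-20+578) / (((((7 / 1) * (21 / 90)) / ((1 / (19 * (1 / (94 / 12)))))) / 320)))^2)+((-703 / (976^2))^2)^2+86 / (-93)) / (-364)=-24044629879541867879030601230032055241081809 / 4308387555620956563412171397886115840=-5580888.34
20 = 20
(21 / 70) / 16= 3 / 160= 0.02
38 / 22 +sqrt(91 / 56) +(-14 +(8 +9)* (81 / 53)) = sqrt(26) / 4 +7992 / 583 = 14.98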